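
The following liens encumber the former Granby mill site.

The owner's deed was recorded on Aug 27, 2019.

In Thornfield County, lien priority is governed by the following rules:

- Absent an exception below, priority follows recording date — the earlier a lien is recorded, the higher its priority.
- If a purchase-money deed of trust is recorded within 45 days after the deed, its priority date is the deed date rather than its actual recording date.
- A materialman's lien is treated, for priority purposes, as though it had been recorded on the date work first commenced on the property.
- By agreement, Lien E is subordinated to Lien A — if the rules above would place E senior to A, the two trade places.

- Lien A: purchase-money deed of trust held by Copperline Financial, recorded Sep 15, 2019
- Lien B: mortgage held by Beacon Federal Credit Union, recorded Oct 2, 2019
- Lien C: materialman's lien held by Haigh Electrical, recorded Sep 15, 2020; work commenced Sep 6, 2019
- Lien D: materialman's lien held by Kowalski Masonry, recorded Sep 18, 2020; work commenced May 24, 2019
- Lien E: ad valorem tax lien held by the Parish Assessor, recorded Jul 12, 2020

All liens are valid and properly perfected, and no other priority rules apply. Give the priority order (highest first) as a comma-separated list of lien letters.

First, effective dates: A relates back to the deed date Aug 27, 2019; C is treated as recorded Sep 6, 2019, the work-commencement date; D's effective date is May 24, 2019, when work began.
By effective date: D (May 24, 2019), A (Aug 27, 2019), C (Sep 6, 2019), B (Oct 2, 2019), E (Jul 12, 2020).
E already ranks below A; the subordination has no effect.

D, A, C, B, E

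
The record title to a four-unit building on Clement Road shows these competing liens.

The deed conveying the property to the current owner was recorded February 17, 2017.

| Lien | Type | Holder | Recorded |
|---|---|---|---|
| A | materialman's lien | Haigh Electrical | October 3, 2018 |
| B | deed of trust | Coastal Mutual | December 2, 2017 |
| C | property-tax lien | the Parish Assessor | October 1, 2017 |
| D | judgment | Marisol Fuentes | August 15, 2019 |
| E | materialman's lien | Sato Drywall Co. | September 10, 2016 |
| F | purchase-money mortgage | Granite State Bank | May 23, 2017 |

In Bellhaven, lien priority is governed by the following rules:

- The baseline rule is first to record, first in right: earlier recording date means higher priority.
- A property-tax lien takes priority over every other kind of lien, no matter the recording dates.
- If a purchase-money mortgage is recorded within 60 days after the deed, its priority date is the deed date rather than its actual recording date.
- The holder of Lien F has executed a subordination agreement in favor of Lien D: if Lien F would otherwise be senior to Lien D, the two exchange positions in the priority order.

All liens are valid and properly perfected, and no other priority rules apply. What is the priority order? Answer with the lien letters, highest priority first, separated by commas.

First, effective dates: F was recorded 95 days after the deed, outside the 60-day window, so it keeps its recording date.
C is a property-tax lien and takes priority over every other lien.
The other liens, earliest effective date first: E (September 10, 2016), F (May 23, 2017), B (December 2, 2017), A (October 3, 2018), D (August 15, 2019).
F is senior to D before the subordination, so the two trade places.

C, E, D, B, A, F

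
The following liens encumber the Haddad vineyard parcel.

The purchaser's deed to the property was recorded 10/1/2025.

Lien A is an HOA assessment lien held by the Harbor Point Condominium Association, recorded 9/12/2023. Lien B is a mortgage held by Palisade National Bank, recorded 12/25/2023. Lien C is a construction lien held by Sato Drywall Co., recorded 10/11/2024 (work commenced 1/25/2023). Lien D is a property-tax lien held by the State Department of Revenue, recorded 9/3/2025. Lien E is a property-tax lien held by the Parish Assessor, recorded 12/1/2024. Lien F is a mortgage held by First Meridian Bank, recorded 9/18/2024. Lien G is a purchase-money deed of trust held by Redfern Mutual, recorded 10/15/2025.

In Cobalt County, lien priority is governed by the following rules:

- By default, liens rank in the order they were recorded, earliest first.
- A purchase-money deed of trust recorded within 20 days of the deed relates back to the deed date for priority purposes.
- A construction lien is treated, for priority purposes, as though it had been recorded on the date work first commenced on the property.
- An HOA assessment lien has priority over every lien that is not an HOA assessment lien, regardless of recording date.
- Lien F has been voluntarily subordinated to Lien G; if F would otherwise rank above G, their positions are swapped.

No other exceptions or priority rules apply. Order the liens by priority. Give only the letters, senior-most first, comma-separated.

A, C, B, G, E, D, F

Effective dates after the stated exceptions: C is treated as recorded 1/25/2023, the work-commencement date; G's effective date is the deed date, 10/1/2025.
A is an HOA assessment lien, so it outranks all other liens regardless of date.
Ordering the rest by effective date: C (1/25/2023), B (12/25/2023), F (9/18/2024), E (12/1/2024), D (9/3/2025), G (10/1/2025).
F is senior to G before the subordination, so the two trade places.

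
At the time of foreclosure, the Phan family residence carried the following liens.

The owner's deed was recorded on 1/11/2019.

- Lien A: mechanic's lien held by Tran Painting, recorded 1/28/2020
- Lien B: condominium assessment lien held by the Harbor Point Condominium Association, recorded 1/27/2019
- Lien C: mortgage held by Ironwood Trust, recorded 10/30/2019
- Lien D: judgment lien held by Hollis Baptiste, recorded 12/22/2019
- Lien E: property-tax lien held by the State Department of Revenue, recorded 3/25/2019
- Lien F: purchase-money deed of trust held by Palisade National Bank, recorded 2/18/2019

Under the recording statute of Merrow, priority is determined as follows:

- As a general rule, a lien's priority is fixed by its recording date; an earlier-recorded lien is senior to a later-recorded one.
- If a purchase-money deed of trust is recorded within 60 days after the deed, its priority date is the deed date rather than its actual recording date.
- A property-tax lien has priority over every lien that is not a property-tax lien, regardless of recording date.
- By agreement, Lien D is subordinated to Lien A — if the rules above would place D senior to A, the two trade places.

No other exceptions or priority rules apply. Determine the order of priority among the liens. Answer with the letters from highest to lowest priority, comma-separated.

Adjusting effective dates: F was recorded within the 60-day window, so its effective date is the deed date 1/11/2019.
E, as a property-tax lien, has superpriority and ranks first.
Among the remaining liens, by effective date: F (1/11/2019), B (1/27/2019), C (10/30/2019), D (12/22/2019), A (1/28/2020).
The subordination applies — D was senior to A — so D and A swap.

E, F, B, C, A, D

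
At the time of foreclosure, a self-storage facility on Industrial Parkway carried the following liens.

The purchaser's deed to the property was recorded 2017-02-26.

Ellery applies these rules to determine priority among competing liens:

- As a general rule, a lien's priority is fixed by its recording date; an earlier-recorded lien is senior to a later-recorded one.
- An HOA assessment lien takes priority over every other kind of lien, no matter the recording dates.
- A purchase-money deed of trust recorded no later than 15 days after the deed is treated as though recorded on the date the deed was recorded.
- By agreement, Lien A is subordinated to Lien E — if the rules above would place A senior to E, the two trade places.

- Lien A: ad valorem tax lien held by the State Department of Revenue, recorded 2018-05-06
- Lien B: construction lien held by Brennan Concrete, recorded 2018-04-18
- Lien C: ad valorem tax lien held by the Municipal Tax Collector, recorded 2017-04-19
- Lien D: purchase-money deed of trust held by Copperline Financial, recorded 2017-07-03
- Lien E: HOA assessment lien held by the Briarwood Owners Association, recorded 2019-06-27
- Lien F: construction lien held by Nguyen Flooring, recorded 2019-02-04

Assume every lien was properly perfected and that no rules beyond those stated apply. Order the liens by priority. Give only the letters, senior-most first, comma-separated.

Effective dates: D missed the 15-day window (127 days after the deed), so its recording date stands.
E is an HOA assessment lien and takes priority over every other lien.
Among the remaining liens, by effective date: C (2017-04-19), D (2017-07-03), B (2018-04-18), A (2018-05-06), F (2019-02-04).
A is already junior to E, so the subordination agreement changes nothing.

E, C, D, B, A, F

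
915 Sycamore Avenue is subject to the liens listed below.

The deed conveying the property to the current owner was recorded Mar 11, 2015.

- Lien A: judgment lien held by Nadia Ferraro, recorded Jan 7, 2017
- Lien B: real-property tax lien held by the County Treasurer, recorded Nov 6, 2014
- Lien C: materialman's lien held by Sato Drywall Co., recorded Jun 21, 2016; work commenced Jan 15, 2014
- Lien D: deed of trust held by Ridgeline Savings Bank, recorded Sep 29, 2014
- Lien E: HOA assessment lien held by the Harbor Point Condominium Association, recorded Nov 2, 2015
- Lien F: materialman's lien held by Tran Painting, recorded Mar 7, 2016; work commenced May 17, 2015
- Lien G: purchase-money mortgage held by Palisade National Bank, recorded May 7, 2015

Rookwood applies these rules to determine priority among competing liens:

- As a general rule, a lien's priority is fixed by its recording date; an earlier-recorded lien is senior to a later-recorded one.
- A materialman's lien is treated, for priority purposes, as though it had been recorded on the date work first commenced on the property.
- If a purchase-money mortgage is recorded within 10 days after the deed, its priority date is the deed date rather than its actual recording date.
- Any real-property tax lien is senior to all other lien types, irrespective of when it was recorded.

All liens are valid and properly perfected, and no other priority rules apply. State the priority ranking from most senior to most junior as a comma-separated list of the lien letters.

B, C, D, G, F, E, A

First, effective dates: C is treated as recorded Jan 15, 2014, the work-commencement date; F's effective date is May 17, 2015, when work began; G was recorded 57 days after the deed — beyond 10 days — so no relation-back applies.
As a real-property tax lien, B is senior to every other lien.
Among the remaining liens, by effective date: C (Jan 15, 2014), D (Sep 29, 2014), G (May 7, 2015), F (May 17, 2015), E (Nov 2, 2015), A (Jan 7, 2017).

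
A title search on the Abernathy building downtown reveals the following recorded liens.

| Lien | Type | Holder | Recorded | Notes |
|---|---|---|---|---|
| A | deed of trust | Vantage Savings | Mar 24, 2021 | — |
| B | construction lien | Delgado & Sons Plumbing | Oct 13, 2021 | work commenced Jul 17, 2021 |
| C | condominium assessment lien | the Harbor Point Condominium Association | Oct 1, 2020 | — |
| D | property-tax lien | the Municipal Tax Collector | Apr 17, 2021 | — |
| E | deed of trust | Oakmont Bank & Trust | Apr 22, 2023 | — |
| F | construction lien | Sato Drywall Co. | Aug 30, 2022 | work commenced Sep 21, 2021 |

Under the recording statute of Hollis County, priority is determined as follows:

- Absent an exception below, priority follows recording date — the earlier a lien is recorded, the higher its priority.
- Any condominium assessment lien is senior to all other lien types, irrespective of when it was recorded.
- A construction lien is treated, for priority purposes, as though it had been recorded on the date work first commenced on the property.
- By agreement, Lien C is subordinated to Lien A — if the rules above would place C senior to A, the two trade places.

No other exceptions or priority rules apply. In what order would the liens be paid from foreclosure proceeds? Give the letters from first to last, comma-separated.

A, C, D, B, F, E

Effective dates after the stated exceptions: B relates back to Jul 17, 2021 (work commenced); F relates back to Sep 21, 2021 (work commenced).
C, as a condominium assessment lien, has superpriority and ranks first.
Remaining liens by effective date: A (Mar 24, 2021), D (Apr 17, 2021), B (Jul 17, 2021), F (Sep 21, 2021), E (Apr 22, 2023).
C is senior to A before the subordination, so the two trade places.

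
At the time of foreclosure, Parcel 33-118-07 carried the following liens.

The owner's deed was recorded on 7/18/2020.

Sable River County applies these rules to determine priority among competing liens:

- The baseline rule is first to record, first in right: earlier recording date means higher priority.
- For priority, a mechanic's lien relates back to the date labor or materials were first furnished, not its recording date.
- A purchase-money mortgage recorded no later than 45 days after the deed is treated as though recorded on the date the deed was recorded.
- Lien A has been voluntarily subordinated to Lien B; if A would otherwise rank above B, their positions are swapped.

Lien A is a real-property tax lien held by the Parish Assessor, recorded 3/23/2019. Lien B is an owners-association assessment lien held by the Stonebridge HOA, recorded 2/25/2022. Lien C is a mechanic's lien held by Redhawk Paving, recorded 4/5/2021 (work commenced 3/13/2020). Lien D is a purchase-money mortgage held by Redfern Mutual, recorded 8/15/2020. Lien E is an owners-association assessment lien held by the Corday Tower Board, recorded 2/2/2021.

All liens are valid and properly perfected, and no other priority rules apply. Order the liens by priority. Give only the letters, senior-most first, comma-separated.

Effective dates after the stated exceptions: C relates back to 3/13/2020 (work commenced); D's effective date is the deed date, 7/18/2020.
Sorted by effective date: A (3/23/2019), C (3/13/2020), D (7/18/2020), E (2/2/2021), B (2/25/2022).
The subordination applies — A was senior to B — so A and B swap.

B, C, D, E, A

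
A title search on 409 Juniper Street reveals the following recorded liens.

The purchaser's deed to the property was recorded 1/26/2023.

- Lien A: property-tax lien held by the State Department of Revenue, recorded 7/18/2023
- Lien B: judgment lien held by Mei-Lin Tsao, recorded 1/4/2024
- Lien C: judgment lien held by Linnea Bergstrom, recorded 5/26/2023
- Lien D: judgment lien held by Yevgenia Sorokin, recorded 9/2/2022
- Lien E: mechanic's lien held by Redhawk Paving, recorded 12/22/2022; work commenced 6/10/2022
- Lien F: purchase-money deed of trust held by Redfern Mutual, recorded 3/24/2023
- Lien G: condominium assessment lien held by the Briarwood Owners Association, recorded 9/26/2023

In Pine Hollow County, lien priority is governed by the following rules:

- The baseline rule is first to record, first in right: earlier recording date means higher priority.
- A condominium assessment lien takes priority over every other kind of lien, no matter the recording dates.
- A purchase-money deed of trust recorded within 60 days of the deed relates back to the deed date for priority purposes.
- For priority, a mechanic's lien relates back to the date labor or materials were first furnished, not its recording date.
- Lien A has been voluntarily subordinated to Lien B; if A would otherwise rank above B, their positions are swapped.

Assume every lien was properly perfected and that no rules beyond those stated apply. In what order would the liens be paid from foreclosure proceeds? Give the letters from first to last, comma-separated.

G, E, D, F, C, B, A

Adjusting effective dates: E's effective date is 6/10/2022, when work began; F relates back to the deed date 1/26/2023.
As a condominium assessment lien, G is senior to every other lien.
Remaining liens by effective date: E (6/10/2022), D (9/2/2022), F (1/26/2023), C (5/26/2023), A (7/18/2023), B (1/4/2024).
The subordination applies — A was senior to B — so A and B swap.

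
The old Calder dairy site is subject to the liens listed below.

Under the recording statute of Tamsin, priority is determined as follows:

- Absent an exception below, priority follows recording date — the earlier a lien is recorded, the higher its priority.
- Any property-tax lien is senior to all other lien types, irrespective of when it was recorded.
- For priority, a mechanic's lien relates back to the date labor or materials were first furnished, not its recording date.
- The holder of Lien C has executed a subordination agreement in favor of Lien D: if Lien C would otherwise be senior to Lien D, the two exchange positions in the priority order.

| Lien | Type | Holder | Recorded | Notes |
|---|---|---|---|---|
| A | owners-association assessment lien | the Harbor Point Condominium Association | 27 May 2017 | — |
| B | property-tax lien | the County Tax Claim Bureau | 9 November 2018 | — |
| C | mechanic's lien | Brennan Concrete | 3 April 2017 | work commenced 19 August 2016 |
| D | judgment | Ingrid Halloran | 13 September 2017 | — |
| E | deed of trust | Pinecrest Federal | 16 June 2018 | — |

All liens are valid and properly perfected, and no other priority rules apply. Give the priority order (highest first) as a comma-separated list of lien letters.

First, effective dates: C's effective date is 19 August 2016, when work began.
B is a property-tax lien and takes priority over every other lien.
Remaining liens by effective date: C (19 August 2016), A (27 May 2017), D (13 September 2017), E (16 June 2018).
C would otherwise be senior to D, so under the subordination agreement C and D exchange positions.

B, D, A, C, E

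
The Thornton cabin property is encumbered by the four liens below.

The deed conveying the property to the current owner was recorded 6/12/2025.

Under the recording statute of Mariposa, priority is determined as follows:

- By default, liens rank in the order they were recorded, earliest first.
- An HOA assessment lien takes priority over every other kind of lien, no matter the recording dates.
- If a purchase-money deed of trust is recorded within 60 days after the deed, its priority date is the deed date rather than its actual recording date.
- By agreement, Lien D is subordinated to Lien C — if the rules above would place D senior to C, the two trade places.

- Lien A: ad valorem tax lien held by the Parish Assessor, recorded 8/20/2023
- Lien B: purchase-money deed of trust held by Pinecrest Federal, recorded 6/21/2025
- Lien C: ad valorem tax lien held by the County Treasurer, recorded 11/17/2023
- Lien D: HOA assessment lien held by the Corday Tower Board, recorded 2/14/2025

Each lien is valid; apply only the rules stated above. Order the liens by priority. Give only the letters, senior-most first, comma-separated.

First, effective dates: B's effective date is the deed date, 6/12/2025.
D, as an HOA assessment lien, has superpriority and ranks first.
The other liens, earliest effective date first: A (8/20/2023), C (11/17/2023), B (6/12/2025).
The subordination applies — D was senior to C — so D and C swap.

C, A, D, B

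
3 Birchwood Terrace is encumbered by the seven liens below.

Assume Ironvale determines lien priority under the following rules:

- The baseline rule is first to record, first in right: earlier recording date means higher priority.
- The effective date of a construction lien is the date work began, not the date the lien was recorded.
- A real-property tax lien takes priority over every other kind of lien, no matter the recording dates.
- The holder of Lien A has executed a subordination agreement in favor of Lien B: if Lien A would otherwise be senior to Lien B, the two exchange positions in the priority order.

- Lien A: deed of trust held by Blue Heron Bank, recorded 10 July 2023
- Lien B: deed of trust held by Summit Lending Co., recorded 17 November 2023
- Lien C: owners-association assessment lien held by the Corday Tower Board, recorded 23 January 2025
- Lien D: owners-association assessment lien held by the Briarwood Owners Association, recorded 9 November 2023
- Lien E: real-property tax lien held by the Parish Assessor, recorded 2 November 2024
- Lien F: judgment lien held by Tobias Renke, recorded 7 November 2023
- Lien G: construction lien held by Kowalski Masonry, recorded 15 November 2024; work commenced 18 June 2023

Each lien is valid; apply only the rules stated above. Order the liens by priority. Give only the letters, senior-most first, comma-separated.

E, G, B, F, D, A, C

First, effective dates: G is treated as recorded 18 June 2023, the work-commencement date.
E, as a real-property tax lien, has superpriority and ranks first.
Among the remaining liens, by effective date: G (18 June 2023), A (10 July 2023), F (7 November 2023), D (9 November 2023), B (17 November 2023), C (23 January 2025).
A would otherwise be senior to B, so under the subordination agreement A and B exchange positions.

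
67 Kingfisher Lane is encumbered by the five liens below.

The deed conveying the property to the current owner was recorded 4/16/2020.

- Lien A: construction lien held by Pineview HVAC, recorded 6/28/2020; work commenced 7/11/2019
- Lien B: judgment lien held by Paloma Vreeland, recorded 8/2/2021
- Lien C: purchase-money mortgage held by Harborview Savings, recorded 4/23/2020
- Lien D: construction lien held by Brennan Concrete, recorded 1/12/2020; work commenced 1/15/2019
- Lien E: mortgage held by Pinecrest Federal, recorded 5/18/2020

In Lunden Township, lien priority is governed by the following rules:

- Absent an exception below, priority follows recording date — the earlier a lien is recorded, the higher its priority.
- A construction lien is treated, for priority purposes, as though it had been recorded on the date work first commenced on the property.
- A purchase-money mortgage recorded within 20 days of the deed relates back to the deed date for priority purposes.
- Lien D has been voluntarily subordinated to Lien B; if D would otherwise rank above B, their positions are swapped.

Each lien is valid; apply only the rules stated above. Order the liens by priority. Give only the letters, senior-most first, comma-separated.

Adjusting effective dates: A's effective date is 7/11/2019, when work began; C's effective date is the deed date, 4/16/2020; D's effective date is 1/15/2019, when work began.
Sorted by effective date: D (1/15/2019), A (7/11/2019), C (4/16/2020), E (5/18/2020), B (8/2/2021).
Because D would otherwise rank above B, the subordination swaps them.

B, A, C, E, D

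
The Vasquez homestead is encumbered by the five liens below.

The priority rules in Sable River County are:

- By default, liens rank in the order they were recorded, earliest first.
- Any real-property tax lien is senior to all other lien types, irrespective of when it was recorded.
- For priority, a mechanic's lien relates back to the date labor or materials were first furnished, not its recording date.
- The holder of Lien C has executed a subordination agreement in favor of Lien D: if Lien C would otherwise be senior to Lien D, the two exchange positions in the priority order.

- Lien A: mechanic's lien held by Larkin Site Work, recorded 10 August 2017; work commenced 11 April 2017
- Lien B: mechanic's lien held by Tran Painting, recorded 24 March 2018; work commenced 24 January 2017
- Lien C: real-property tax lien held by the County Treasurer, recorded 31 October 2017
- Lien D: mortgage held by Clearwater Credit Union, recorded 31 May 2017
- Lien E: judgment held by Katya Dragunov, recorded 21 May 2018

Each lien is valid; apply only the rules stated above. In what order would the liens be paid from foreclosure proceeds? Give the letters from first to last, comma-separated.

D, B, A, C, E

Effective dates after the stated exceptions: A is treated as recorded 11 April 2017, the work-commencement date; B is treated as recorded 24 January 2017, the work-commencement date.
C, as a real-property tax lien, has superpriority and ranks first.
The other liens, earliest effective date first: B (24 January 2017), A (11 April 2017), D (31 May 2017), E (21 May 2018).
Because C would otherwise rank above D, the subordination swaps them.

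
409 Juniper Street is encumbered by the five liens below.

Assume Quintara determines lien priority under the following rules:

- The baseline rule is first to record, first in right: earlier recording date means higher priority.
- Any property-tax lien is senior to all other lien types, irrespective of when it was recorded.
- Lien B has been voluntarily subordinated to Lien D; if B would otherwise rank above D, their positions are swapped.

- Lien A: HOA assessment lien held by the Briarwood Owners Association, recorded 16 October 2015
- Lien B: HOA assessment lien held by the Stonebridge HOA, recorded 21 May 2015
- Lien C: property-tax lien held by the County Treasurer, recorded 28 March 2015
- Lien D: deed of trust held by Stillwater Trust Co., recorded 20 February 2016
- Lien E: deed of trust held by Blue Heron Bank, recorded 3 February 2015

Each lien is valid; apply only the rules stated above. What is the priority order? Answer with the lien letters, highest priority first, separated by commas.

C, E, D, A, B

C is a property-tax lien, so it outranks all other liens regardless of date.
Ordering the rest by effective date: E (3 February 2015), B (21 May 2015), A (16 October 2015), D (20 February 2016).
The subordination applies — B was senior to D — so B and D swap.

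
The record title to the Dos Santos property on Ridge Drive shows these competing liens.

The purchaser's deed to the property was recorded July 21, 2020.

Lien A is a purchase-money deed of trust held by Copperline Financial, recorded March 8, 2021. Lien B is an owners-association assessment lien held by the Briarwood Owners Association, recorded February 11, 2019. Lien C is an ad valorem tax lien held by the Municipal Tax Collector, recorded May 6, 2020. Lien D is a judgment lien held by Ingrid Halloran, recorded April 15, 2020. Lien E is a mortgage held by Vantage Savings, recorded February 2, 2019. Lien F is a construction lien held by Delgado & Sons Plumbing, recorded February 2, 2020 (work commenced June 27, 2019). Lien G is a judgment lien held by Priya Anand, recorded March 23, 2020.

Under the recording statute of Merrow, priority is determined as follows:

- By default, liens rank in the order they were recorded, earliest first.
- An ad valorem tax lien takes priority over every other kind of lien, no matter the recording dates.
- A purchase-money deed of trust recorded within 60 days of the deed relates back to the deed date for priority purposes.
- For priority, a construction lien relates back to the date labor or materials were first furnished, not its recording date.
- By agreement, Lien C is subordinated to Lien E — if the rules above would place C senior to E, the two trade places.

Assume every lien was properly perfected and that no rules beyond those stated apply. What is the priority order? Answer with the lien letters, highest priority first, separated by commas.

First, effective dates: A was recorded 230 days after the deed — beyond 60 days — so no relation-back applies; F is treated as recorded June 27, 2019, the work-commencement date.
As an ad valorem tax lien, C is senior to every other lien.
Ordering the rest by effective date: E (February 2, 2019), B (February 11, 2019), F (June 27, 2019), G (March 23, 2020), D (April 15, 2020), A (March 8, 2021).
C would otherwise be senior to E, so under the subordination agreement C and E exchange positions.

E, C, B, F, G, D, A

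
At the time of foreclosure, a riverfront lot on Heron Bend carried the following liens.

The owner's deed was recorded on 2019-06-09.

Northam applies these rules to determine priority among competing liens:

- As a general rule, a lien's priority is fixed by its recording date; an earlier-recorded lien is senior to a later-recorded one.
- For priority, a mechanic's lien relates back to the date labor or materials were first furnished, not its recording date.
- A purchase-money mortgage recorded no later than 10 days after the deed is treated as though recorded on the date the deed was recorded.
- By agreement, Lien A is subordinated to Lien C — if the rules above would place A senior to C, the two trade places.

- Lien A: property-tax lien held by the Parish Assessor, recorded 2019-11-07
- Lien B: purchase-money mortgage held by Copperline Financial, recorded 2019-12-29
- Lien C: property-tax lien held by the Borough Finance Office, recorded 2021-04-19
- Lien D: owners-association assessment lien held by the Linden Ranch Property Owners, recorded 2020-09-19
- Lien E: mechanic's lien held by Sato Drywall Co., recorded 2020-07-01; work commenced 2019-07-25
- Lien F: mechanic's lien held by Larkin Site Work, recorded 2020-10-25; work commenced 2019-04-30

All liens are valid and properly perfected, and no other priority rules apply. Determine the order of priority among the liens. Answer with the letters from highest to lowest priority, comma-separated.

F, E, C, B, D, A

Effective dates: B was recorded 203 days after the deed — beyond 10 days — so no relation-back applies; E is treated as recorded 2019-07-25, the work-commencement date; F relates back to 2019-04-30 (work commenced).
By effective date, earliest first: F (2019-04-30), E (2019-07-25), A (2019-11-07), B (2019-12-29), D (2020-09-19), C (2021-04-19).
Because A would otherwise rank above C, the subordination swaps them.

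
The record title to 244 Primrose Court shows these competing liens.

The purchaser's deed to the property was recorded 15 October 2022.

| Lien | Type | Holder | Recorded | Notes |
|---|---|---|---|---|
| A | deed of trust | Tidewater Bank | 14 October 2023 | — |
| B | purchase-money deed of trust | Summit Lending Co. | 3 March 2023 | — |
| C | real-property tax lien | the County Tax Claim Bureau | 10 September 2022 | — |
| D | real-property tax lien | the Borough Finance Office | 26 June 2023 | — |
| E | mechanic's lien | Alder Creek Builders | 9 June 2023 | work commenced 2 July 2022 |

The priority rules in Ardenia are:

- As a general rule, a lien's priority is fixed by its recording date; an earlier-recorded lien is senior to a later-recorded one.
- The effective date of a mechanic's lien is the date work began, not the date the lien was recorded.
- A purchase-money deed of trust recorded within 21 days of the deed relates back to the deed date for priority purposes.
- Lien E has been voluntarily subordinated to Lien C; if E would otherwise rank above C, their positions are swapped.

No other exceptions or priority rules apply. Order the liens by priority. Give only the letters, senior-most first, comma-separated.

C, E, B, D, A

First, effective dates: B was recorded 139 days after the deed — beyond 21 days — so no relation-back applies; E relates back to 2 July 2022 (work commenced).
By effective date, earliest first: E (2 July 2022), C (10 September 2022), B (3 March 2023), D (26 June 2023), A (14 October 2023).
E would otherwise be senior to C, so under the subordination agreement E and C exchange positions.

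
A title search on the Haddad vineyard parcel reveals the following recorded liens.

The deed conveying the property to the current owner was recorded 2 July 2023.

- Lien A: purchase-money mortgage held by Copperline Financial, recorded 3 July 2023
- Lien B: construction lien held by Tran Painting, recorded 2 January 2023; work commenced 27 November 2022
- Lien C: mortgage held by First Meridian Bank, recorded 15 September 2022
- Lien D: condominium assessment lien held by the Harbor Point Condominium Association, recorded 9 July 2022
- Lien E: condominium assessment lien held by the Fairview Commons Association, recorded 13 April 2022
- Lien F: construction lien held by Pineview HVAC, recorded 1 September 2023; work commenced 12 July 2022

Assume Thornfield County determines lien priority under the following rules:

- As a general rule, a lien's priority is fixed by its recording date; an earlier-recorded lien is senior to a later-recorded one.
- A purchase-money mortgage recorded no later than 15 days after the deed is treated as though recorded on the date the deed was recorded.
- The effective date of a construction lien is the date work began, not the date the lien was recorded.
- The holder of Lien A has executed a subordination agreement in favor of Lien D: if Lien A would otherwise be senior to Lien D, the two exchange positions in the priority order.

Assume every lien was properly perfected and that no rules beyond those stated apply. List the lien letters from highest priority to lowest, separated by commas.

Adjusting effective dates: A relates back to the deed date 2 July 2023; B's effective date is 27 November 2022, when work began; F relates back to 12 July 2022 (work commenced).
By effective date: E (13 April 2022), D (9 July 2022), F (12 July 2022), C (15 September 2022), B (27 November 2022), A (2 July 2023).
Since A is not senior to D, the subordination leaves the order unchanged.

E, D, F, C, B, A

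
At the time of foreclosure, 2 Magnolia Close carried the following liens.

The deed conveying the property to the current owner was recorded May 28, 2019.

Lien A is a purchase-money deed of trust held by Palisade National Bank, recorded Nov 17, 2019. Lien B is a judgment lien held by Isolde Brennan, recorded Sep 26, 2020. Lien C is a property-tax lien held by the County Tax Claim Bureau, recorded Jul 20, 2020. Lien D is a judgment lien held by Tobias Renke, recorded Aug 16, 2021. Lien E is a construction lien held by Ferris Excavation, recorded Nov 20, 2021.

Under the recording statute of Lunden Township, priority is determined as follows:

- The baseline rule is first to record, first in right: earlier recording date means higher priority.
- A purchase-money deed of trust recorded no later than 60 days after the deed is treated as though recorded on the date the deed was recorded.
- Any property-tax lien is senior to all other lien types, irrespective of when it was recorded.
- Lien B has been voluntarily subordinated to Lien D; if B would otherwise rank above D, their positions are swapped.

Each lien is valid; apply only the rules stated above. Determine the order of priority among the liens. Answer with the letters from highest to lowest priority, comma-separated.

C, A, D, B, E

Effective dates after the stated exceptions: A missed the 60-day window (173 days after the deed), so its recording date stands.
C is a property-tax lien and takes priority over every other lien.
The other liens, earliest effective date first: A (Nov 17, 2019), B (Sep 26, 2020), D (Aug 16, 2021), E (Nov 20, 2021).
The subordination applies — B was senior to D — so B and D swap.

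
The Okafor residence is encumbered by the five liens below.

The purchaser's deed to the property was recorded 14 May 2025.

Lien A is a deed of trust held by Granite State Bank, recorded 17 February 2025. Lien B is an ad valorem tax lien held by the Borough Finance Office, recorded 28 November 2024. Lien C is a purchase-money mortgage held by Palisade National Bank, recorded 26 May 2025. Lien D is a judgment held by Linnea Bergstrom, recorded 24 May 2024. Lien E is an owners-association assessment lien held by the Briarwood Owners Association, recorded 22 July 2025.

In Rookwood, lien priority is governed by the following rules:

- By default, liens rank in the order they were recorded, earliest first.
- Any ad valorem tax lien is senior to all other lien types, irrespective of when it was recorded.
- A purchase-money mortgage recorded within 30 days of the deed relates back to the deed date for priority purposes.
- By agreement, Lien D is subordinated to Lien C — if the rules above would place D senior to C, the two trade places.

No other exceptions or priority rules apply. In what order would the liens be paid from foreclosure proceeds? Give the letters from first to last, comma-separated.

B, C, A, D, E

Effective dates after the stated exceptions: C's effective date is the deed date, 14 May 2025.
As an ad valorem tax lien, B is senior to every other lien.
Among the remaining liens, by effective date: D (24 May 2024), A (17 February 2025), C (14 May 2025), E (22 July 2025).
Because D would otherwise rank above C, the subordination swaps them.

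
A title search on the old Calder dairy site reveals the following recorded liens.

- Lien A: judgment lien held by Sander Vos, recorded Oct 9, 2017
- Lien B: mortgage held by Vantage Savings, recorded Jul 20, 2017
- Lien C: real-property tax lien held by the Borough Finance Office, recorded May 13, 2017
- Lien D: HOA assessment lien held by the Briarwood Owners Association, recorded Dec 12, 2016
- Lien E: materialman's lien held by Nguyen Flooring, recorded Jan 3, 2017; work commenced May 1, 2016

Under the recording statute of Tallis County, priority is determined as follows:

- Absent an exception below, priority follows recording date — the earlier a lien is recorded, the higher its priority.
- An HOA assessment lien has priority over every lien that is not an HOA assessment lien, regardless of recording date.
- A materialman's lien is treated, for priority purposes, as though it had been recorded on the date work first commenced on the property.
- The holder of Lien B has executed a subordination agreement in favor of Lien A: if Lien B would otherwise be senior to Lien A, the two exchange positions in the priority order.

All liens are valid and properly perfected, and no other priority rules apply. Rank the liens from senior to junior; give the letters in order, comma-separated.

Effective dates after the stated exceptions: E relates back to May 1, 2016 (work commenced).
D is an HOA assessment lien, so it outranks all other liens regardless of date.
Remaining liens by effective date: E (May 1, 2016), C (May 13, 2017), B (Jul 20, 2017), A (Oct 9, 2017).
B would otherwise be senior to A, so under the subordination agreement B and A exchange positions.

D, E, C, A, B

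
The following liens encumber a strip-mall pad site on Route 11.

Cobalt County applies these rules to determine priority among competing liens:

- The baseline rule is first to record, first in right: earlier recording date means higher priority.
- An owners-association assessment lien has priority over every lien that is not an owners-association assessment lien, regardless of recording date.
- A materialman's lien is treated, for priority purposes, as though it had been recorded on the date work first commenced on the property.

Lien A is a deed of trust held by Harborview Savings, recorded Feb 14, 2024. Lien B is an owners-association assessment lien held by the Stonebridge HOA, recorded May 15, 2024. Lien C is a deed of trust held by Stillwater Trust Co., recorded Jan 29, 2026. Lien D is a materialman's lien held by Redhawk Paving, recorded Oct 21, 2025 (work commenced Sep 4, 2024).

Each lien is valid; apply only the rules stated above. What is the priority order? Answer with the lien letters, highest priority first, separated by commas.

B, A, D, C

Effective dates after the stated exceptions: D's effective date is Sep 4, 2024, when work began.
B, as an owners-association assessment lien, has superpriority and ranks first.
Ordering the rest by effective date: A (Feb 14, 2024), D (Sep 4, 2024), C (Jan 29, 2026).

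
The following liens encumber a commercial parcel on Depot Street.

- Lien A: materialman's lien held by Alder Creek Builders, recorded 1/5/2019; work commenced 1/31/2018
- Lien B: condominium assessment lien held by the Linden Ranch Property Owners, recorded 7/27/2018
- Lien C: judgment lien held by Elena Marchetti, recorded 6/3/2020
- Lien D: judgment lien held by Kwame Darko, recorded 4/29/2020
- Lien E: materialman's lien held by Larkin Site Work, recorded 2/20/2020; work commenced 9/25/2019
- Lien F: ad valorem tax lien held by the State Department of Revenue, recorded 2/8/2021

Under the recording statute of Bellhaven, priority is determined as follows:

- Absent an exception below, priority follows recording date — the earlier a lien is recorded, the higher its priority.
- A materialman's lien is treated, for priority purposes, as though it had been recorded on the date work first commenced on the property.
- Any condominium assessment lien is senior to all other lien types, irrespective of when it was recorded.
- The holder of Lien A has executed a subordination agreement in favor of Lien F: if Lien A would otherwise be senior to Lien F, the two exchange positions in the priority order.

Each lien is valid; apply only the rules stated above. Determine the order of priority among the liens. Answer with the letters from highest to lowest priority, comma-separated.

Effective dates after the stated exceptions: A's effective date is 1/31/2018, when work began; E's effective date is 9/25/2019, when work began.
As a condominium assessment lien, B is senior to every other lien.
Among the remaining liens, by effective date: A (1/31/2018), E (9/25/2019), D (4/29/2020), C (6/3/2020), F (2/8/2021).
The subordination applies — A was senior to F — so A and F swap.

B, F, E, D, C, A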